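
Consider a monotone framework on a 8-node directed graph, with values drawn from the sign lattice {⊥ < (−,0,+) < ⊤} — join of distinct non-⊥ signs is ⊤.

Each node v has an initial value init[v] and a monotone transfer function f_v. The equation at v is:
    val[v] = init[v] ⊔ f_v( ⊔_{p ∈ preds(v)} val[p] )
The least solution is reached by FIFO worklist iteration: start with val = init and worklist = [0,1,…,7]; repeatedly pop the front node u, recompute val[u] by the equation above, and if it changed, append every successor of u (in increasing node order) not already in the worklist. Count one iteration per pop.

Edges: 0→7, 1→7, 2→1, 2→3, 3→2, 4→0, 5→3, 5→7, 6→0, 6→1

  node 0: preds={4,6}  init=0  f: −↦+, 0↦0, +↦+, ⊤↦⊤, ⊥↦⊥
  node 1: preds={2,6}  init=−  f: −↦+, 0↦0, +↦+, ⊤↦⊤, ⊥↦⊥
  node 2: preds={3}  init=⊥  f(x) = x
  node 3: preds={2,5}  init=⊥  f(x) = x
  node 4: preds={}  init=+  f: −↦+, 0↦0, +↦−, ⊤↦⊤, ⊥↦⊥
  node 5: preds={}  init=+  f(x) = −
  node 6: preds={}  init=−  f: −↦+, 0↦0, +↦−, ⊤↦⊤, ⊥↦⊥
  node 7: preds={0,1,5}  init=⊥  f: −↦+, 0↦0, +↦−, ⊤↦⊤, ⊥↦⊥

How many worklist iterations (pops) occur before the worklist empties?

14

Iteration log — 14 steps:
  step 1. node 0  ⊔preds=⊤  new=⊤  old=0  +wl: 
  step 2. node 1  ⊔preds=−  new=⊤  old=−  +wl: 
  step 3. node 2  ⊔preds=⊥  new=⊥  stable
  step 4. node 3  ⊔preds=+  new=+  old=⊥  +wl: 2
  step 5. node 4  ⊔preds=⊥  new=+  stable
  step 6. node 5  ⊔preds=⊥  new=⊤  old=+  +wl: 3
  step 7. node 6  ⊔preds=⊥  new=−  stable
  step 8. node 7  ⊔preds=⊤  new=⊤  old=⊥  +wl: 
  step 9. node 2  ⊔preds=+  new=+  old=⊥  +wl: 1
  step 10. node 3  ⊔preds=⊤  new=⊤  old=+  +wl: 2
  step 11. node 1  ⊔preds=⊤  new=⊤  stable
  step 12. node 2  ⊔preds=⊤  new=⊤  old=+  +wl: 1,3
  step 13. node 1  ⊔preds=⊤  new=⊤  stable
  step 14. node 3  ⊔preds=⊤  new=⊤  stable

Least fixpoint reached:
  node 0: ⊤
  node 1: ⊤
  node 2: ⊤
  node 3: ⊤
  node 4: +
  node 5: ⊤
  node 6: −
  node 7: ⊤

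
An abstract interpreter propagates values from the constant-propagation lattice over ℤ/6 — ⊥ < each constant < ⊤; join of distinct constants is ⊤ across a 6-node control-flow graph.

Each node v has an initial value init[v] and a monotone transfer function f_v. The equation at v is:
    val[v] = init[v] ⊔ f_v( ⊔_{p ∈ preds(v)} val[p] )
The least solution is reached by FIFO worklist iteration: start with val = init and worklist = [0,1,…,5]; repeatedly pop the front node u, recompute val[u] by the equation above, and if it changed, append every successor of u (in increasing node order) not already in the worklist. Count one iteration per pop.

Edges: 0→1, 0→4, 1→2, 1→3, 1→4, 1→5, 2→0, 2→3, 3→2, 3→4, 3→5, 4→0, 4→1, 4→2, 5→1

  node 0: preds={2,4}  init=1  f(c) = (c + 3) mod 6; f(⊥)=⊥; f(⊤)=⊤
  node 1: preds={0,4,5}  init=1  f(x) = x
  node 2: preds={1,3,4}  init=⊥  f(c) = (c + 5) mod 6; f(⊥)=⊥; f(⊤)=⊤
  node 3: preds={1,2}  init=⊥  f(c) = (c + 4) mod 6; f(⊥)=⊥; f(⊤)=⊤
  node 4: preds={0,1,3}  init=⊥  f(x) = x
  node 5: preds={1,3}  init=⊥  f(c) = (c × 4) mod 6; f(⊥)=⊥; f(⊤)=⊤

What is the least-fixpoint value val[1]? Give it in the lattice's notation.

⊤

Worklist (14 pops):
  #1 pop 0: in=⊥ → 1 (no change)
  #2 pop 1: in=1 → 1 (no change)
  #3 pop 2: in=1 → 0 (was ⊥); enqueue [0]
  #4 pop 3: in=⊤ → ⊤ (was ⊥); enqueue [2]
  #5 pop 4: in=⊤ → ⊤ (was ⊥); enqueue [1]
  #6 pop 5: in=⊤ → ⊤ (was ⊥); enqueue []
  #7 pop 0: in=⊤ → ⊤ (was 1); enqueue [4]
  #8 pop 2: in=⊤ → ⊤ (was 0); enqueue [0,3]
  #9 pop 1: in=⊤ → ⊤ (was 1); enqueue [2,5]
  #10 pop 4: in=⊤ → ⊤ (no change)
  #11 pop 0: in=⊤ → ⊤ (no change)
  #12 pop 3: in=⊤ → ⊤ (no change)
  #13 pop 2: in=⊤ → ⊤ (no change)
  #14 pop 5: in=⊤ → ⊤ (no change)

Fixpoint:
  val[0] = ⊤
  val[1] = ⊤
  val[2] = ⊤
  val[3] = ⊤
  val[4] = ⊤
  val[5] = ⊤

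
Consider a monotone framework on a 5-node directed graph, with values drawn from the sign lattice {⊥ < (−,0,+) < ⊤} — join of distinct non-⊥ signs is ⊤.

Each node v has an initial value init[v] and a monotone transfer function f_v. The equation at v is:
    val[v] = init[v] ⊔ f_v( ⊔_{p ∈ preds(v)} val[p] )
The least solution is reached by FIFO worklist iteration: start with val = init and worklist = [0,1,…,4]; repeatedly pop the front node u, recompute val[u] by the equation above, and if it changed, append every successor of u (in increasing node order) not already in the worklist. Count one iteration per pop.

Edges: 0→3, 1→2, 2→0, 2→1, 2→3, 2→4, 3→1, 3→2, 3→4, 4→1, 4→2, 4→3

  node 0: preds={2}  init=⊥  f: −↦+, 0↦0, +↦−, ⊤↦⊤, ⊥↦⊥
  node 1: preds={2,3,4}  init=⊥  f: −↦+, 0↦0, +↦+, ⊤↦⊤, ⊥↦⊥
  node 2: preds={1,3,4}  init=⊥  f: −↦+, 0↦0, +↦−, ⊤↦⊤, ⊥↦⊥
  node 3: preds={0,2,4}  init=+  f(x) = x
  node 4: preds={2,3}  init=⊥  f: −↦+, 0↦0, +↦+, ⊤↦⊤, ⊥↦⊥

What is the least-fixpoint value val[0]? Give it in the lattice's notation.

Trace (13 dequeues):
  [1] u=0 | in ⊥ | out ⊥ | ==
  [2] u=1 | in + | out + | prev ⊥ | push {}
  [3] u=2 | in + | out − | prev ⊥ | push {0,1}
  [4] u=3 | in − | out ⊤ | prev + | push {2}
  [5] u=4 | in ⊤ | out ⊤ | prev ⊥ | push {3}
  [6] u=0 | in − | out + | prev ⊥ | push {}
  [7] u=1 | in ⊤ | out ⊤ | prev + | push {}
  [8] u=2 | in ⊤ | out ⊤ | prev − | push {0,1,4}
  [9] u=3 | in ⊤ | out ⊤ | ==
  [10] u=0 | in ⊤ | out ⊤ | prev + | push {3}
  [11] u=1 | in ⊤ | out ⊤ | ==
  [12] u=4 | in ⊤ | out ⊤ | ==
  [13] u=3 | in ⊤ | out ⊤ | ==

Converged values:
  [0] ⊤
  [1] ⊤
  [2] ⊤
  [3] ⊤
  [4] ⊤

⊤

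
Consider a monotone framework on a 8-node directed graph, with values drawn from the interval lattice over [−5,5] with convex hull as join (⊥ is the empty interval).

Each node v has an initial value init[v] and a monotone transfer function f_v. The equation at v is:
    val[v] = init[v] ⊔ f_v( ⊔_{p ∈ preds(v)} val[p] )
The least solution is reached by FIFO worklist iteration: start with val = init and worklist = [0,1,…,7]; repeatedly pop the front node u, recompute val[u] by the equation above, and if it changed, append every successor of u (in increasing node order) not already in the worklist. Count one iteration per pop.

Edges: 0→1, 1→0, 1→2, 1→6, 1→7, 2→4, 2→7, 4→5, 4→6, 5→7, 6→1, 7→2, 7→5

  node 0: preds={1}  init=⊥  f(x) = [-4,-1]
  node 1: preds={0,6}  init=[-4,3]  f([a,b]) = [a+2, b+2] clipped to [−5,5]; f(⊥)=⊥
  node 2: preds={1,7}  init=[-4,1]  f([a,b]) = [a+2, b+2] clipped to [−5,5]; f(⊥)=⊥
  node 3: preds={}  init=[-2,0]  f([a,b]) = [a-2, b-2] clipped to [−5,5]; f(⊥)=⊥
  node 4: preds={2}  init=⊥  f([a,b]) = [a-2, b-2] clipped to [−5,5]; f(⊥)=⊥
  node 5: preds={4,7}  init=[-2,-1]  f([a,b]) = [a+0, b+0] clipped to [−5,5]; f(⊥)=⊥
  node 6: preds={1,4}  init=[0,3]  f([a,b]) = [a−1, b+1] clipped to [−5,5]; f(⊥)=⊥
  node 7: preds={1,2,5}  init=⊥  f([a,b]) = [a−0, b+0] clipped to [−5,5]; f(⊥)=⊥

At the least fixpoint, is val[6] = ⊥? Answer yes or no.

no

Worklist (13 pops):
  #1 pop 0: in=[-4,3] → [-4,-1] (was ⊥); enqueue []
  #2 pop 1: in=[-4,3] → [-4,5] (was [-4,3]); enqueue [0]
  #3 pop 2: in=[-4,5] → [-4,5] (was [-4,1]); enqueue []
  #4 pop 3: in=⊥ → [-2,0] (no change)
  #5 pop 4: in=[-4,5] → [-5,3] (was ⊥); enqueue []
  #6 pop 5: in=[-5,3] → [-5,3] (was [-2,-1]); enqueue []
  #7 pop 6: in=[-5,5] → [-5,5] (was [0,3]); enqueue [1]
  #8 pop 7: in=[-5,5] → [-5,5] (was ⊥); enqueue [2,5]
  #9 pop 0: in=[-4,5] → [-4,-1] (no change)
  #10 pop 1: in=[-5,5] → [-4,5] (no change)
  #11 pop 2: in=[-5,5] → [-4,5] (no change)
  #12 pop 5: in=[-5,5] → [-5,5] (was [-5,3]); enqueue [7]
  #13 pop 7: in=[-5,5] → [-5,5] (no change)

Fixpoint:
  val[0] = [-4,-1]
  val[1] = [-4,5]
  val[2] = [-4,5]
  val[3] = [-2,0]
  val[4] = [-5,3]
  val[5] = [-5,5]
  val[6] = [-5,5]
  val[7] = [-5,5]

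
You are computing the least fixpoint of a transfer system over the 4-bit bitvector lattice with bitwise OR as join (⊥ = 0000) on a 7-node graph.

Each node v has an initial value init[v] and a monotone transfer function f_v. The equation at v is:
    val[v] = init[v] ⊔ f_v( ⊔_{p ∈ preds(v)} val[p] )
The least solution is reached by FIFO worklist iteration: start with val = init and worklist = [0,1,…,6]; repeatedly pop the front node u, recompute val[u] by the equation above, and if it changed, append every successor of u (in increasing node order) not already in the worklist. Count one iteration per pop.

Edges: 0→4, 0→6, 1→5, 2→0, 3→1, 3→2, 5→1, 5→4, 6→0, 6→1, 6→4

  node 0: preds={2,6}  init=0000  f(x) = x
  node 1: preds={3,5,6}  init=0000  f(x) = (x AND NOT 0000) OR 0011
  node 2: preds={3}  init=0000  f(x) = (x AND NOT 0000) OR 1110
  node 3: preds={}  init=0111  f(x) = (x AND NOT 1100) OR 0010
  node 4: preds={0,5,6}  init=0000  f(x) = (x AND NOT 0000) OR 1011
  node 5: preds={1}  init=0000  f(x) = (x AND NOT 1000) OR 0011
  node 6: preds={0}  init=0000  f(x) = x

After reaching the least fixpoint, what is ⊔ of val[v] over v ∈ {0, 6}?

Trace (15 dequeues):
  [1] u=0 | in 0000 | out 0000 | ==
  [2] u=1 | in 0111 | out 0111 | prev 0000 | push {}
  [3] u=2 | in 0111 | out 1111 | prev 0000 | push {0}
  [4] u=3 | in 0000 | out 0111 | ==
  [5] u=4 | in 0000 | out 1011 | prev 0000 | push {}
  [6] u=5 | in 0111 | out 0111 | prev 0000 | push {1,4}
  [7] u=6 | in 0000 | out 0000 | ==
  [8] u=0 | in 1111 | out 1111 | prev 0000 | push {6}
  [9] u=1 | in 0111 | out 0111 | ==
  [10] u=4 | in 1111 | out 1111 | prev 1011 | push {}
  [11] u=6 | in 1111 | out 1111 | prev 0000 | push {0,1,4}
  [12] u=0 | in 1111 | out 1111 | ==
  [13] u=1 | in 1111 | out 1111 | prev 0111 | push {5}
  [14] u=4 | in 1111 | out 1111 | ==
  [15] u=5 | in 1111 | out 0111 | ==

Converged values:
  [0] 1111
  [1] 1111
  [2] 1111
  [3] 0111
  [4] 1111
  [5] 0111
  [6] 1111

1111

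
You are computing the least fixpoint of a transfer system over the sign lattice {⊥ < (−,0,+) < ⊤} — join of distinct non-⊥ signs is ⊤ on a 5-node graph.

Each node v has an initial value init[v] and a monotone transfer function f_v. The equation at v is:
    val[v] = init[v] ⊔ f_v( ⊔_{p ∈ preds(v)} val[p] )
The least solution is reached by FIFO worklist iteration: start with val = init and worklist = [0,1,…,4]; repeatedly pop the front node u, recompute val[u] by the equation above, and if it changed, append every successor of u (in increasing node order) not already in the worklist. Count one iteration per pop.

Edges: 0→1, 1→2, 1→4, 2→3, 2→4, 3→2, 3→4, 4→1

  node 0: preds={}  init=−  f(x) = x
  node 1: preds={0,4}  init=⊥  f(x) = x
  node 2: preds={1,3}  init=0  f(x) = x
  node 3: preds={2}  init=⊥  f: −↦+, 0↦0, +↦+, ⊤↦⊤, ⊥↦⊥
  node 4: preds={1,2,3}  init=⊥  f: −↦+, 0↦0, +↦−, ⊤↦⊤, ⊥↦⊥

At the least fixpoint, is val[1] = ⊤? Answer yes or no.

Worklist (9 pops):
  #1 pop 0: in=⊥ → − (no change)
  #2 pop 1: in=− → − (was ⊥); enqueue []
  #3 pop 2: in=− → ⊤ (was 0); enqueue []
  #4 pop 3: in=⊤ → ⊤ (was ⊥); enqueue [2]
  #5 pop 4: in=⊤ → ⊤ (was ⊥); enqueue [1]
  #6 pop 2: in=⊤ → ⊤ (no change)
  #7 pop 1: in=⊤ → ⊤ (was −); enqueue [2,4]
  #8 pop 2: in=⊤ → ⊤ (no change)
  #9 pop 4: in=⊤ → ⊤ (no change)

Fixpoint:
  val[0] = −
  val[1] = ⊤
  val[2] = ⊤
  val[3] = ⊤
  val[4] = ⊤

yes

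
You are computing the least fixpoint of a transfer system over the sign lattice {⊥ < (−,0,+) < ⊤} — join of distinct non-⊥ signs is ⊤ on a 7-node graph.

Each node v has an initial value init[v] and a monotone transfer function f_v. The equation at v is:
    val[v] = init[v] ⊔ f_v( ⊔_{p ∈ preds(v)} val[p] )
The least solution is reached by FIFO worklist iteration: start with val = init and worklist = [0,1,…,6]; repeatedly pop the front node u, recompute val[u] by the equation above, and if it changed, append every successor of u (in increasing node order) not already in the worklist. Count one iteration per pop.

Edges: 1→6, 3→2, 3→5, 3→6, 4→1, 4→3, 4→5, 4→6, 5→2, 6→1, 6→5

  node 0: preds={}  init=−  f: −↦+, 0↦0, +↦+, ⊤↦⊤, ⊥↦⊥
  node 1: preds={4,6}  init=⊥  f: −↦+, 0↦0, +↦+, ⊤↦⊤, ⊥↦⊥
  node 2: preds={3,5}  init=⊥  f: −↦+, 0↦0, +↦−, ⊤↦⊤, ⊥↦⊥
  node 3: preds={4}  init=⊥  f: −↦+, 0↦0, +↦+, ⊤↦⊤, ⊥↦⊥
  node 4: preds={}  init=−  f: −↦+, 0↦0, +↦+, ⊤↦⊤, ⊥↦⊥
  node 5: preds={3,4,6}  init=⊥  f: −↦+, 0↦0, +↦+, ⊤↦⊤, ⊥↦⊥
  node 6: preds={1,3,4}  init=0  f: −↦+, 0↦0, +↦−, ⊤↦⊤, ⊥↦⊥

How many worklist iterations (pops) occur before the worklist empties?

Iteration log — 10 steps:
  step 1. node 0  ⊔preds=⊥  new=−  stable
  step 2. node 1  ⊔preds=⊤  new=⊤  old=⊥  +wl: 
  step 3. node 2  ⊔preds=⊥  new=⊥  stable
  step 4. node 3  ⊔preds=−  new=+  old=⊥  +wl: 2
  step 5. node 4  ⊔preds=⊥  new=−  stable
  step 6. node 5  ⊔preds=⊤  new=⊤  old=⊥  +wl: 
  step 7. node 6  ⊔preds=⊤  new=⊤  old=0  +wl: 1,5
  step 8. node 2  ⊔preds=⊤  new=⊤  old=⊥  +wl: 
  step 9. node 1  ⊔preds=⊤  new=⊤  stable
  step 10. node 5  ⊔preds=⊤  new=⊤  stable

Least fixpoint reached:
  node 0: −
  node 1: ⊤
  node 2: ⊤
  node 3: +
  node 4: −
  node 5: ⊤
  node 6: ⊤

10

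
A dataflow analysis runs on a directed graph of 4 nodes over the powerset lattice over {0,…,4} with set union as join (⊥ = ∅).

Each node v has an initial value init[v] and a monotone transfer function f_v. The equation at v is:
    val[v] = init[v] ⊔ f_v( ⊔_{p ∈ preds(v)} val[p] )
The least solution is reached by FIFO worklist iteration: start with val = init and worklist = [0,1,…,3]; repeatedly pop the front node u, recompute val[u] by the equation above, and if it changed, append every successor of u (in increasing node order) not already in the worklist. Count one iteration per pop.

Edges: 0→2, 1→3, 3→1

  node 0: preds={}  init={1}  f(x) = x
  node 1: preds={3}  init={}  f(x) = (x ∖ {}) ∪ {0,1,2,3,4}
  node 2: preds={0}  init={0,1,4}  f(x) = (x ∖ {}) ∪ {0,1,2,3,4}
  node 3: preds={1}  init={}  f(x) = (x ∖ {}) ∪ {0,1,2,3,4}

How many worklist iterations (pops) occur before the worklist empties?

5

Iteration log — 5 steps:
  step 1. node 0  ⊔preds={}  new={1}  stable
  step 2. node 1  ⊔preds={}  new={0,1,2,3,4}  old={}  +wl: 
  step 3. node 2  ⊔preds={1}  new={0,1,2,3,4}  old={0,1,4}  +wl: 
  step 4. node 3  ⊔preds={0,1,2,3,4}  new={0,1,2,3,4}  old={}  +wl: 1
  step 5. node 1  ⊔preds={0,1,2,3,4}  new={0,1,2,3,4}  stable

Least fixpoint reached:
  node 0: {1}
  node 1: {0,1,2,3,4}
  node 2: {0,1,2,3,4}
  node 3: {0,1,2,3,4}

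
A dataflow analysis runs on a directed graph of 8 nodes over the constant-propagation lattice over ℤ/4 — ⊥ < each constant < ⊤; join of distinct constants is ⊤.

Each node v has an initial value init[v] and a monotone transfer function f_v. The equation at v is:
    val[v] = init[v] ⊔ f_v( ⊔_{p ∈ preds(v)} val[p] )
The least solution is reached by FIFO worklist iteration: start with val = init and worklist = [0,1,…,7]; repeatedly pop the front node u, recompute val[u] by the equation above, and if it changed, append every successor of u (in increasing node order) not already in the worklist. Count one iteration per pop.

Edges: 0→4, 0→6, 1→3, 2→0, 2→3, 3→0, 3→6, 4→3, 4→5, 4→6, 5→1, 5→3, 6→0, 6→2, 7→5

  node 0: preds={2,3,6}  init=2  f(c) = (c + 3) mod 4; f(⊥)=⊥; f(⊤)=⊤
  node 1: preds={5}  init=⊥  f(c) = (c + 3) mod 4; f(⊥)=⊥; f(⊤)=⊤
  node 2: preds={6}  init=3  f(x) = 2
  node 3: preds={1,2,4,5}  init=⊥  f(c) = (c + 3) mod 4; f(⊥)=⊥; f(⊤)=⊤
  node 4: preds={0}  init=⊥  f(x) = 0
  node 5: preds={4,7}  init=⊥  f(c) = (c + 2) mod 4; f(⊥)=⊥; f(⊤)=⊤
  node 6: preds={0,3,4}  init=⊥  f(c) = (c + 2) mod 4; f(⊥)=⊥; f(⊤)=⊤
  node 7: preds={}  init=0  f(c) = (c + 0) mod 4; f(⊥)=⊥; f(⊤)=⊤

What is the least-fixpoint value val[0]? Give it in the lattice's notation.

⊤

Trace (15 dequeues):
  [1] u=0 | in 3 | out 2 | ==
  [2] u=1 | in ⊥ | out ⊥ | ==
  [3] u=2 | in ⊥ | out ⊤ | prev 3 | push {0}
  [4] u=3 | in ⊤ | out ⊤ | prev ⊥ | push {}
  [5] u=4 | in 2 | out 0 | prev ⊥ | push {3}
  [6] u=5 | in 0 | out 2 | prev ⊥ | push {1}
  [7] u=6 | in ⊤ | out ⊤ | prev ⊥ | push {2}
  [8] u=7 | in ⊥ | out 0 | ==
  [9] u=0 | in ⊤ | out ⊤ | prev 2 | push {4,6}
  [10] u=3 | in ⊤ | out ⊤ | ==
  [11] u=1 | in 2 | out 1 | prev ⊥ | push {3}
  [12] u=2 | in ⊤ | out ⊤ | ==
  [13] u=4 | in ⊤ | out 0 | ==
  [14] u=6 | in ⊤ | out ⊤ | ==
  [15] u=3 | in ⊤ | out ⊤ | ==

Converged values:
  [0] ⊤
  [1] 1
  [2] ⊤
  [3] ⊤
  [4] 0
  [5] 2
  [6] ⊤
  [7] 0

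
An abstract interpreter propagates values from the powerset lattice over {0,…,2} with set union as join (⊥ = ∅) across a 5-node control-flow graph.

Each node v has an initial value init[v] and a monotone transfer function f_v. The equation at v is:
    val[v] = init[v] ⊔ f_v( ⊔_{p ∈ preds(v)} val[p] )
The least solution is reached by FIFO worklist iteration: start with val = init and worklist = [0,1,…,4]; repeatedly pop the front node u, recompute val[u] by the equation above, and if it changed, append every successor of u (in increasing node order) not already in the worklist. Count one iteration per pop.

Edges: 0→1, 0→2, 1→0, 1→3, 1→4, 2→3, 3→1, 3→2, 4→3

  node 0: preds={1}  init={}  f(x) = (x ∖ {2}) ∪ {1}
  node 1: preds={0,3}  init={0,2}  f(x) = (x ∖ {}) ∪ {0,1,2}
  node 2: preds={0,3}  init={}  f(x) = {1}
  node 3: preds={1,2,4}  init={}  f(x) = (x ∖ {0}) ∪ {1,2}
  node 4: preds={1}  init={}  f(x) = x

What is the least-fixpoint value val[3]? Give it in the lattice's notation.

{1,2}

Worklist (9 pops):
  #1 pop 0: in={0,2} → {0,1} (was {}); enqueue []
  #2 pop 1: in={0,1} → {0,1,2} (was {0,2}); enqueue [0]
  #3 pop 2: in={0,1} → {1} (was {}); enqueue []
  #4 pop 3: in={0,1,2} → {1,2} (was {}); enqueue [1,2]
  #5 pop 4: in={0,1,2} → {0,1,2} (was {}); enqueue [3]
  #6 pop 0: in={0,1,2} → {0,1} (no change)
  #7 pop 1: in={0,1,2} → {0,1,2} (no change)
  #8 pop 2: in={0,1,2} → {1} (no change)
  #9 pop 3: in={0,1,2} → {1,2} (no change)

Fixpoint:
  val[0] = {0,1}
  val[1] = {0,1,2}
  val[2] = {1}
  val[3] = {1,2}
  val[4] = {0,1,2}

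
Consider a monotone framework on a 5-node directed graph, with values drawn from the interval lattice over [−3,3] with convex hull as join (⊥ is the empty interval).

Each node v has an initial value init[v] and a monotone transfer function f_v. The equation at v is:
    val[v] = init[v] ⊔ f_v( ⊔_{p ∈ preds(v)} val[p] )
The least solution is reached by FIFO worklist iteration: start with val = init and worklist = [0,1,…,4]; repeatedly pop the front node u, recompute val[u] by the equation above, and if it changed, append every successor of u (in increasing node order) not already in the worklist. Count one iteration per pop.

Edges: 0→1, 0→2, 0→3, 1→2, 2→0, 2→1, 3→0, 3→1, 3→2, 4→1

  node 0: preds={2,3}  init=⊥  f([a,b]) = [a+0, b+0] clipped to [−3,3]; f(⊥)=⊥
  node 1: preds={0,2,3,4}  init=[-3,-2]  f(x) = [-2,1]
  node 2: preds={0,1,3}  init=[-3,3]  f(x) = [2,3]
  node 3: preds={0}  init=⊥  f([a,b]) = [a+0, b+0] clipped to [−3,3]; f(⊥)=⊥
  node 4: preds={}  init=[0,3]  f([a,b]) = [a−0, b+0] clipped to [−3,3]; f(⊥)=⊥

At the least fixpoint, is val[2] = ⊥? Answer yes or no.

Iteration log — 8 steps:
  step 1. node 0  ⊔preds=[-3,3]  new=[-3,3]  old=⊥  +wl: 
  step 2. node 1  ⊔preds=[-3,3]  new=[-3,1]  old=[-3,-2]  +wl: 
  step 3. node 2  ⊔preds=[-3,3]  new=[-3,3]  stable
  step 4. node 3  ⊔preds=[-3,3]  new=[-3,3]  old=⊥  +wl: 0,1,2
  step 5. node 4  ⊔preds=⊥  new=[0,3]  stable
  step 6. node 0  ⊔preds=[-3,3]  new=[-3,3]  stable
  step 7. node 1  ⊔preds=[-3,3]  new=[-3,1]  stable
  step 8. node 2  ⊔preds=[-3,3]  new=[-3,3]  stable

Least fixpoint reached:
  node 0: [-3,3]
  node 1: [-3,1]
  node 2: [-3,3]
  node 3: [-3,3]
  node 4: [0,3]

no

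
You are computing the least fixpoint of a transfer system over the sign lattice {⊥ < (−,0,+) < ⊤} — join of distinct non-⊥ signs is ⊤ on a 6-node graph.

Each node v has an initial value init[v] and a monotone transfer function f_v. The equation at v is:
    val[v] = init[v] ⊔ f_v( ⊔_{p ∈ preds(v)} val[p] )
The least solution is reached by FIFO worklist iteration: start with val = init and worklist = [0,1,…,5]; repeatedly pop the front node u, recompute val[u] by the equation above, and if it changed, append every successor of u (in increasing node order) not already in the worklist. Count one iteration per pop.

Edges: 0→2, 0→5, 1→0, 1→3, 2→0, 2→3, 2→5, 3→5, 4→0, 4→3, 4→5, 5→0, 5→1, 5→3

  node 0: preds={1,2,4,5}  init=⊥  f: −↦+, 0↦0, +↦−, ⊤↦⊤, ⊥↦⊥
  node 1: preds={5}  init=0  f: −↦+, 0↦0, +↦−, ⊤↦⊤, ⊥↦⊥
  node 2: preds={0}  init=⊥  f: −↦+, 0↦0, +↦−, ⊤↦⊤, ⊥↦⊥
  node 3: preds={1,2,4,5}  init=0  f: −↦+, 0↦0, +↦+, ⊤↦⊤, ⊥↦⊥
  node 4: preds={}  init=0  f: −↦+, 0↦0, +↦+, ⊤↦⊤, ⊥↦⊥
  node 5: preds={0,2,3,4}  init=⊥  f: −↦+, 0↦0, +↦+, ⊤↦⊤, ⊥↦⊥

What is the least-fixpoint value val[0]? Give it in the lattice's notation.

Worklist (9 pops):
  #1 pop 0: in=0 → 0 (was ⊥); enqueue []
  #2 pop 1: in=⊥ → 0 (no change)
  #3 pop 2: in=0 → 0 (was ⊥); enqueue [0]
  #4 pop 3: in=0 → 0 (no change)
  #5 pop 4: in=⊥ → 0 (no change)
  #6 pop 5: in=0 → 0 (was ⊥); enqueue [1,3]
  #7 pop 0: in=0 → 0 (no change)
  #8 pop 1: in=0 → 0 (no change)
  #9 pop 3: in=0 → 0 (no change)

Fixpoint:
  val[0] = 0
  val[1] = 0
  val[2] = 0
  val[3] = 0
  val[4] = 0
  val[5] = 0

0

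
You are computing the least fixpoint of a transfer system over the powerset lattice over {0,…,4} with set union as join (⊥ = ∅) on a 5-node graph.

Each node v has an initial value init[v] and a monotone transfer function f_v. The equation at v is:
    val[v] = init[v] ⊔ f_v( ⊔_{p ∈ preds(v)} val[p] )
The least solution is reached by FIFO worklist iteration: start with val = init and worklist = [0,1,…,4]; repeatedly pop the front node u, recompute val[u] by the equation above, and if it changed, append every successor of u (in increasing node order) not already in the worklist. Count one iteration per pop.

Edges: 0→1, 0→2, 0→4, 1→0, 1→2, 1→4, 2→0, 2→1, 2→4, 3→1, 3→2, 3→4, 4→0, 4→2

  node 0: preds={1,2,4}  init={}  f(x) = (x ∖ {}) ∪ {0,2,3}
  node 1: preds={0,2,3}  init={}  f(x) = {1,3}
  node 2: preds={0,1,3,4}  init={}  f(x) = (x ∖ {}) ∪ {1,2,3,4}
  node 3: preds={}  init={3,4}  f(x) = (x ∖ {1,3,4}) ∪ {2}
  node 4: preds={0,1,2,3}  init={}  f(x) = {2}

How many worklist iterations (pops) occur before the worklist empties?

Worklist (9 pops):
  #1 pop 0: in={} → {0,2,3} (was {}); enqueue []
  #2 pop 1: in={0,2,3,4} → {1,3} (was {}); enqueue [0]
  #3 pop 2: in={0,1,2,3,4} → {0,1,2,3,4} (was {}); enqueue [1]
  #4 pop 3: in={} → {2,3,4} (was {3,4}); enqueue [2]
  #5 pop 4: in={0,1,2,3,4} → {2} (was {}); enqueue []
  #6 pop 0: in={0,1,2,3,4} → {0,1,2,3,4} (was {0,2,3}); enqueue [4]
  #7 pop 1: in={0,1,2,3,4} → {1,3} (no change)
  #8 pop 2: in={0,1,2,3,4} → {0,1,2,3,4} (no change)
  #9 pop 4: in={0,1,2,3,4} → {2} (no change)

Fixpoint:
  val[0] = {0,1,2,3,4}
  val[1] = {1,3}
  val[2] = {0,1,2,3,4}
  val[3] = {2,3,4}
  val[4] = {2}

9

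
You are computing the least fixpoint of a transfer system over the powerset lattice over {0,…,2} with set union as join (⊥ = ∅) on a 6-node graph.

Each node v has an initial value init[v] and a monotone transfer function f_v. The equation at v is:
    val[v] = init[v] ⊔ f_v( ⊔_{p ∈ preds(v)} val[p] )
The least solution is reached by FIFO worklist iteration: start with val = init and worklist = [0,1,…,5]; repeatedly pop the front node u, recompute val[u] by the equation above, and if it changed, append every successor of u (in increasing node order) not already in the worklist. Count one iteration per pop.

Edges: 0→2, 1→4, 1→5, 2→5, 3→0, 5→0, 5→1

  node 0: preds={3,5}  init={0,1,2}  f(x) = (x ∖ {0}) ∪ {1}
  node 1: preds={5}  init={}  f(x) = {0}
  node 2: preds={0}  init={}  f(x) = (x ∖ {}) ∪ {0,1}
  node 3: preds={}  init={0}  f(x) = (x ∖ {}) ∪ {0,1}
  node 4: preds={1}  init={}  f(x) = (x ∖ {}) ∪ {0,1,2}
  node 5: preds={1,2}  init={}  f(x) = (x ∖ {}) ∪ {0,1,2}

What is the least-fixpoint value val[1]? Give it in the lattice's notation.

{0}

Iteration log — 8 steps:
  step 1. node 0  ⊔preds={0}  new={0,1,2}  stable
  step 2. node 1  ⊔preds={}  new={0}  old={}  +wl: 
  step 3. node 2  ⊔preds={0,1,2}  new={0,1,2}  old={}  +wl: 
  step 4. node 3  ⊔preds={}  new={0,1}  old={0}  +wl: 0
  step 5. node 4  ⊔preds={0}  new={0,1,2}  old={}  +wl: 
  step 6. node 5  ⊔preds={0,1,2}  new={0,1,2}  old={}  +wl: 1
  step 7. node 0  ⊔preds={0,1,2}  new={0,1,2}  stable
  step 8. node 1  ⊔preds={0,1,2}  new={0}  stable

Least fixpoint reached:
  node 0: {0,1,2}
  node 1: {0}
  node 2: {0,1,2}
  node 3: {0,1}
  node 4: {0,1,2}
  node 5: {0,1,2}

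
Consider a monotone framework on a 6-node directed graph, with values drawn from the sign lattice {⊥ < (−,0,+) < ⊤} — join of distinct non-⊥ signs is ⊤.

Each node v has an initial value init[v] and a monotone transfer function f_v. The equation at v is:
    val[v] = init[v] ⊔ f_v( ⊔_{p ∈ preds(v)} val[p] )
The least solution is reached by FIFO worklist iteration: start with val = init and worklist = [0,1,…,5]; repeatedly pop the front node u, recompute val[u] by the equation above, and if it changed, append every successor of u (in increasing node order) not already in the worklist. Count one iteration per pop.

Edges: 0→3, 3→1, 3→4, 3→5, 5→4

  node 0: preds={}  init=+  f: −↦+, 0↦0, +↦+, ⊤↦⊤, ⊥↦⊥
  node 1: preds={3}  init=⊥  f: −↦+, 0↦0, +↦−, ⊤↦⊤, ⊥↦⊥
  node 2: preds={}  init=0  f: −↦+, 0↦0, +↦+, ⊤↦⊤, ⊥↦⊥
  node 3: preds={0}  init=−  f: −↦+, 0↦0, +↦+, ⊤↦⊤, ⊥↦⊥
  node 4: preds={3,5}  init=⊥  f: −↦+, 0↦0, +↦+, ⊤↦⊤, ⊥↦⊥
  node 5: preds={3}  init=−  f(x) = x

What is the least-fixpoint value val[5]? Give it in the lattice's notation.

⊤

Trace (8 dequeues):
  [1] u=0 | in ⊥ | out + | ==
  [2] u=1 | in − | out + | prev ⊥ | push {}
  [3] u=2 | in ⊥ | out 0 | ==
  [4] u=3 | in + | out ⊤ | prev − | push {1}
  [5] u=4 | in ⊤ | out ⊤ | prev ⊥ | push {}
  [6] u=5 | in ⊤ | out ⊤ | prev − | push {4}
  [7] u=1 | in ⊤ | out ⊤ | prev + | push {}
  [8] u=4 | in ⊤ | out ⊤ | ==

Converged values:
  [0] +
  [1] ⊤
  [2] 0
  [3] ⊤
  [4] ⊤
  [5] ⊤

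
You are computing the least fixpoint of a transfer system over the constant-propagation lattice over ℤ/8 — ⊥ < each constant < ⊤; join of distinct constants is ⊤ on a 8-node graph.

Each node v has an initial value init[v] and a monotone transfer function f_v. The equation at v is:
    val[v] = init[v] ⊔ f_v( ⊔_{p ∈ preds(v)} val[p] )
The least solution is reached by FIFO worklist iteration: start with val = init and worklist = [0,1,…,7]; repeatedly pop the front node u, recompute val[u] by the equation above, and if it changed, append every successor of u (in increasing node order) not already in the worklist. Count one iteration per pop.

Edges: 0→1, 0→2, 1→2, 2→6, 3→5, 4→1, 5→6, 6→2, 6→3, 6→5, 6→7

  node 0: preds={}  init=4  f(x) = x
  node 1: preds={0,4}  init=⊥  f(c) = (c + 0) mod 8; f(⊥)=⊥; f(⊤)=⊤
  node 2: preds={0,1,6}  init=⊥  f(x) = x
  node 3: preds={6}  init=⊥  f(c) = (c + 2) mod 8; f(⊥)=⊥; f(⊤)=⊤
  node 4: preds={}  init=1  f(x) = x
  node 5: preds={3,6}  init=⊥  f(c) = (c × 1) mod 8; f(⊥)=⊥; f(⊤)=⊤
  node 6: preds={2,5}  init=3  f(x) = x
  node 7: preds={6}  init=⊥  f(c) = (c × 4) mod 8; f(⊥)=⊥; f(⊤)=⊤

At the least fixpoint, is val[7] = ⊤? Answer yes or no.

yes

Iteration log — 11 steps:
  step 1. node 0  ⊔preds=⊥  new=4  stable
  step 2. node 1  ⊔preds=⊤  new=⊤  old=⊥  +wl: 
  step 3. node 2  ⊔preds=⊤  new=⊤  old=⊥  +wl: 
  step 4. node 3  ⊔preds=3  new=5  old=⊥  +wl: 
  step 5. node 4  ⊔preds=⊥  new=1  stable
  step 6. node 5  ⊔preds=⊤  new=⊤  old=⊥  +wl: 
  step 7. node 6  ⊔preds=⊤  new=⊤  old=3  +wl: 2,3,5
  step 8. node 7  ⊔preds=⊤  new=⊤  old=⊥  +wl: 
  step 9. node 2  ⊔preds=⊤  new=⊤  stable
  step 10. node 3  ⊔preds=⊤  new=⊤  old=5  +wl: 
  step 11. node 5  ⊔preds=⊤  new=⊤  stable

Least fixpoint reached:
  node 0: 4
  node 1: ⊤
  node 2: ⊤
  node 3: ⊤
  node 4: 1
  node 5: ⊤
  node 6: ⊤
  node 7: ⊤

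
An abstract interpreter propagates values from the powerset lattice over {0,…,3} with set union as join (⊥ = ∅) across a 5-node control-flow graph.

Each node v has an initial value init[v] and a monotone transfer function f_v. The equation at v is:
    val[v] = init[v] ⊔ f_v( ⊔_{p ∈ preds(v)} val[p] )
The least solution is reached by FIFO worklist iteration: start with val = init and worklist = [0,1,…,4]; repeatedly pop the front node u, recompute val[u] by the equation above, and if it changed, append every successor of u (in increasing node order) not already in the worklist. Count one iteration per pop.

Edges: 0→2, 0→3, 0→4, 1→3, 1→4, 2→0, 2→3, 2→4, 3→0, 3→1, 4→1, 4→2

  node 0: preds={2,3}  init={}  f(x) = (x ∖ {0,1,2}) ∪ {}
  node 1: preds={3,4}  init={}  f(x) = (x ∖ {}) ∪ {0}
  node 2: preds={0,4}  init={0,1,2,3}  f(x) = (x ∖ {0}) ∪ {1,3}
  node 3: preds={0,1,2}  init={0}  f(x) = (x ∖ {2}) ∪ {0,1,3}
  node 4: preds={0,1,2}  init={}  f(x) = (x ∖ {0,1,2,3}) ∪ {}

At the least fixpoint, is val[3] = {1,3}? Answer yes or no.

no

Worklist (9 pops):
  #1 pop 0: in={0,1,2,3} → {3} (was {}); enqueue []
  #2 pop 1: in={0} → {0} (was {}); enqueue []
  #3 pop 2: in={3} → {0,1,2,3} (no change)
  #4 pop 3: in={0,1,2,3} → {0,1,3} (was {0}); enqueue [0,1]
  #5 pop 4: in={0,1,2,3} → {} (no change)
  #6 pop 0: in={0,1,2,3} → {3} (no change)
  #7 pop 1: in={0,1,3} → {0,1,3} (was {0}); enqueue [3,4]
  #8 pop 3: in={0,1,2,3} → {0,1,3} (no change)
  #9 pop 4: in={0,1,2,3} → {} (no change)

Fixpoint:
  val[0] = {3}
  val[1] = {0,1,3}
  val[2] = {0,1,2,3}
  val[3] = {0,1,3}
  val[4] = {}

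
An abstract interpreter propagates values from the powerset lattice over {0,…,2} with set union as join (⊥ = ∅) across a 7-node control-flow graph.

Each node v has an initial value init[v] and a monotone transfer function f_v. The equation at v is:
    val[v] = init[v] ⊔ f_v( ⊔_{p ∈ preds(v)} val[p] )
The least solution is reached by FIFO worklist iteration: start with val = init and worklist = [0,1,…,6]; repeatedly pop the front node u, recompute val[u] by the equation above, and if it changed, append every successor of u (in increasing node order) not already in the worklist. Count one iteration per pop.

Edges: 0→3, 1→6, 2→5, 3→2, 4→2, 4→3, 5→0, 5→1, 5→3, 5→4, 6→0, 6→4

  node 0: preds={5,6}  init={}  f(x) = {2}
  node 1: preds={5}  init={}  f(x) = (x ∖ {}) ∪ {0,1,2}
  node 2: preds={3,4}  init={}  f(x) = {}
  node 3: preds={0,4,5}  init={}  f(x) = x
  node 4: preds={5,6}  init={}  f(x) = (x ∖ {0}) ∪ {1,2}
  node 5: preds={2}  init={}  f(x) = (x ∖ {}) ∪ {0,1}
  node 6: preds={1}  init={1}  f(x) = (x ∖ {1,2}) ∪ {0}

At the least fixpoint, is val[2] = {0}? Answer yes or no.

Worklist (13 pops):
  #1 pop 0: in={1} → {2} (was {}); enqueue []
  #2 pop 1: in={} → {0,1,2} (was {}); enqueue []
  #3 pop 2: in={} → {} (no change)
  #4 pop 3: in={2} → {2} (was {}); enqueue [2]
  #5 pop 4: in={1} → {1,2} (was {}); enqueue [3]
  #6 pop 5: in={} → {0,1} (was {}); enqueue [0,1,4]
  #7 pop 6: in={0,1,2} → {0,1} (was {1}); enqueue []
  #8 pop 2: in={1,2} → {} (no change)
  #9 pop 3: in={0,1,2} → {0,1,2} (was {2}); enqueue [2]
  #10 pop 0: in={0,1} → {2} (no change)
  #11 pop 1: in={0,1} → {0,1,2} (no change)
  #12 pop 4: in={0,1} → {1,2} (no change)
  #13 pop 2: in={0,1,2} → {} (no change)

Fixpoint:
  val[0] = {2}
  val[1] = {0,1,2}
  val[2] = {}
  val[3] = {0,1,2}
  val[4] = {1,2}
  val[5] = {0,1}
  val[6] = {0,1}

no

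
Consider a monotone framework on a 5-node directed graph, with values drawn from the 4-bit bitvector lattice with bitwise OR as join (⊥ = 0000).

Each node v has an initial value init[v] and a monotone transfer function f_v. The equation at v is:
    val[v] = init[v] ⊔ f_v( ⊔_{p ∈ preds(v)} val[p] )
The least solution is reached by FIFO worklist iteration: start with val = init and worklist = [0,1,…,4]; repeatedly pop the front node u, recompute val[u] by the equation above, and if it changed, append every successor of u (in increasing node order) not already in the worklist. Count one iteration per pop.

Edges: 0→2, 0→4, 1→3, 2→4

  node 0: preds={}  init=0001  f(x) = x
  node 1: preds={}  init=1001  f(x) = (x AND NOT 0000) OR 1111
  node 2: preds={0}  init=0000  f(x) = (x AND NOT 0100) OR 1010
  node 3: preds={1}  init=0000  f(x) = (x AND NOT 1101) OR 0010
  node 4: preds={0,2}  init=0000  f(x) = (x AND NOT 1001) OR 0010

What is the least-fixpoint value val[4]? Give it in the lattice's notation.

0010

Trace (5 dequeues):
  [1] u=0 | in 0000 | out 0001 | ==
  [2] u=1 | in 0000 | out 1111 | prev 1001 | push {}
  [3] u=2 | in 0001 | out 1011 | prev 0000 | push {}
  [4] u=3 | in 1111 | out 0010 | prev 0000 | push {}
  [5] u=4 | in 1011 | out 0010 | prev 0000 | push {}

Converged values:
  [0] 0001
  [1] 1111
  [2] 1011
  [3] 0010
  [4] 0010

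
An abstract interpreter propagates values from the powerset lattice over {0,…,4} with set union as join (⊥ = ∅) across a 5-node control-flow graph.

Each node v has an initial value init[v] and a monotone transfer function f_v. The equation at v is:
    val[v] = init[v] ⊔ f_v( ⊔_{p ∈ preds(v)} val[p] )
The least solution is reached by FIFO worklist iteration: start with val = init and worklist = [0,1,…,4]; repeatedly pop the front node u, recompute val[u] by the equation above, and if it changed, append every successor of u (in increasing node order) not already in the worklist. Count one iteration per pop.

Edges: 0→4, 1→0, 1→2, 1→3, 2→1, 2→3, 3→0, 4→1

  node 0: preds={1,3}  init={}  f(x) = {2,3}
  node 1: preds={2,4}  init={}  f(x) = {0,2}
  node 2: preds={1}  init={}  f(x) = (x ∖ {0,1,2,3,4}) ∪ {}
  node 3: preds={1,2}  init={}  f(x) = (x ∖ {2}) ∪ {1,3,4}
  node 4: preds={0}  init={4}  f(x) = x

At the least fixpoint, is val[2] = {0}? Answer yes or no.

Iteration log — 7 steps:
  step 1. node 0  ⊔preds={}  new={2,3}  old={}  +wl: 
  step 2. node 1  ⊔preds={4}  new={0,2}  old={}  +wl: 0
  step 3. node 2  ⊔preds={0,2}  new={}  stable
  step 4. node 3  ⊔preds={0,2}  new={0,1,3,4}  old={}  +wl: 
  step 5. node 4  ⊔preds={2,3}  new={2,3,4}  old={4}  +wl: 1
  step 6. node 0  ⊔preds={0,1,2,3,4}  new={2,3}  stable
  step 7. node 1  ⊔preds={2,3,4}  new={0,2}  stable

Least fixpoint reached:
  node 0: {2,3}
  node 1: {0,2}
  node 2: {}
  node 3: {0,1,3,4}
  node 4: {2,3,4}

no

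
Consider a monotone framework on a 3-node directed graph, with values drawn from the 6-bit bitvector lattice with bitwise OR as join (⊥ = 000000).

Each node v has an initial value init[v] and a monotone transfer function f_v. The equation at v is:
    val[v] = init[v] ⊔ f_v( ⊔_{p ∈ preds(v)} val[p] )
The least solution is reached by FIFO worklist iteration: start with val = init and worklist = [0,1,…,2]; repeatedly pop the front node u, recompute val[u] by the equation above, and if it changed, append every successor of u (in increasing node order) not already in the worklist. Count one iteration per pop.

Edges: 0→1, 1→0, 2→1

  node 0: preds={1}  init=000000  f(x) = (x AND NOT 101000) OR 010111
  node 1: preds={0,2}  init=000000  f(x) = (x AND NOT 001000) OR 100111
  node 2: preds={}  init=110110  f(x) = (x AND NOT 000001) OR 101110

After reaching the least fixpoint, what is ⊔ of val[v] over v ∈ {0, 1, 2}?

Iteration log — 5 steps:
  step 1. node 0  ⊔preds=000000  new=010111  old=000000  +wl: 
  step 2. node 1  ⊔preds=110111  new=110111  old=000000  +wl: 0
  step 3. node 2  ⊔preds=000000  new=111110  old=110110  +wl: 1
  step 4. node 0  ⊔preds=110111  new=010111  stable
  step 5. node 1  ⊔preds=111111  new=110111  stable

Least fixpoint reached:
  node 0: 010111
  node 1: 110111
  node 2: 111110

111111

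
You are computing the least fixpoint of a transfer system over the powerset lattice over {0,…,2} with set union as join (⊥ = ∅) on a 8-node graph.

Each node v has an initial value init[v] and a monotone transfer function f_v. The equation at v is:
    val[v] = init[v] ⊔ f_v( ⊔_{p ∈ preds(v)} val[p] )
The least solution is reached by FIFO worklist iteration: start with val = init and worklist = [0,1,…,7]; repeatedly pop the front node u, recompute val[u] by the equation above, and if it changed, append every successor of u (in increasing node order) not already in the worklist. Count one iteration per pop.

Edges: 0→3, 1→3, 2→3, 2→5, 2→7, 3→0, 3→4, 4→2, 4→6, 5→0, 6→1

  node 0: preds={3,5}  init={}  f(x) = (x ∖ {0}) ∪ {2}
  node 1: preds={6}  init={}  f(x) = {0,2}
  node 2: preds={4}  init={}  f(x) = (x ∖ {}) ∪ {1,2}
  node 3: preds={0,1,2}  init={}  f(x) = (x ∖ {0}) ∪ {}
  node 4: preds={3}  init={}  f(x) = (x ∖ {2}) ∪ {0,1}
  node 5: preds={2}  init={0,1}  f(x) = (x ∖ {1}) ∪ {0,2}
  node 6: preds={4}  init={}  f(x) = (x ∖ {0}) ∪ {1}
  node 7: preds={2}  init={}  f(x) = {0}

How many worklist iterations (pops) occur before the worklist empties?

Worklist (14 pops):
  #1 pop 0: in={0,1} → {1,2} (was {}); enqueue []
  #2 pop 1: in={} → {0,2} (was {}); enqueue []
  #3 pop 2: in={} → {1,2} (was {}); enqueue []
  #4 pop 3: in={0,1,2} → {1,2} (was {}); enqueue [0]
  #5 pop 4: in={1,2} → {0,1} (was {}); enqueue [2]
  #6 pop 5: in={1,2} → {0,1,2} (was {0,1}); enqueue []
  #7 pop 6: in={0,1} → {1} (was {}); enqueue [1]
  #8 pop 7: in={1,2} → {0} (was {}); enqueue []
  #9 pop 0: in={0,1,2} → {1,2} (no change)
  #10 pop 2: in={0,1} → {0,1,2} (was {1,2}); enqueue [3,5,7]
  #11 pop 1: in={1} → {0,2} (no change)
  #12 pop 3: in={0,1,2} → {1,2} (no change)
  #13 pop 5: in={0,1,2} → {0,1,2} (no change)
  #14 pop 7: in={0,1,2} → {0} (no change)

Fixpoint:
  val[0] = {1,2}
  val[1] = {0,2}
  val[2] = {0,1,2}
  val[3] = {1,2}
  val[4] = {0,1}
  val[5] = {0,1,2}
  val[6] = {1}
  val[7] = {0}

14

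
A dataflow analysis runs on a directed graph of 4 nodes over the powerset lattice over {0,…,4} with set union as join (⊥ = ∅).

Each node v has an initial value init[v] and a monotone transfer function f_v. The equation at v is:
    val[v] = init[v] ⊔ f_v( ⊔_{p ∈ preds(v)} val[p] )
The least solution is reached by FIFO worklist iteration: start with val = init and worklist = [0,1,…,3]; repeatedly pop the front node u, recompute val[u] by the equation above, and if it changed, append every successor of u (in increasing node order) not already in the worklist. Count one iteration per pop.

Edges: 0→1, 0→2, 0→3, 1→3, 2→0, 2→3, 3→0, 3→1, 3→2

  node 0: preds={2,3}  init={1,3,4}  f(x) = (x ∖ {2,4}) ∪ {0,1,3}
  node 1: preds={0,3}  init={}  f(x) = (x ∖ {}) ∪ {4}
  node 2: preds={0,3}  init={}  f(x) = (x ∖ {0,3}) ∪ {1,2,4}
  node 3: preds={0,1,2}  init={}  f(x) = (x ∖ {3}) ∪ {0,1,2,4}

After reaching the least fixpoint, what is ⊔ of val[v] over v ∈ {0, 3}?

Trace (8 dequeues):
  [1] u=0 | in {} | out {0,1,3,4} | prev {1,3,4} | push {}
  [2] u=1 | in {0,1,3,4} | out {0,1,3,4} | prev {} | push {}
  [3] u=2 | in {0,1,3,4} | out {1,2,4} | prev {} | push {0}
  [4] u=3 | in {0,1,2,3,4} | out {0,1,2,4} | prev {} | push {1,2}
  [5] u=0 | in {0,1,2,4} | out {0,1,3,4} | ==
  [6] u=1 | in {0,1,2,3,4} | out {0,1,2,3,4} | prev {0,1,3,4} | push {3}
  [7] u=2 | in {0,1,2,3,4} | out {1,2,4} | ==
  [8] u=3 | in {0,1,2,3,4} | out {0,1,2,4} | ==

Converged values:
  [0] {0,1,3,4}
  [1] {0,1,2,3,4}
  [2] {1,2,4}
  [3] {0,1,2,4}

{0,1,2,3,4}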